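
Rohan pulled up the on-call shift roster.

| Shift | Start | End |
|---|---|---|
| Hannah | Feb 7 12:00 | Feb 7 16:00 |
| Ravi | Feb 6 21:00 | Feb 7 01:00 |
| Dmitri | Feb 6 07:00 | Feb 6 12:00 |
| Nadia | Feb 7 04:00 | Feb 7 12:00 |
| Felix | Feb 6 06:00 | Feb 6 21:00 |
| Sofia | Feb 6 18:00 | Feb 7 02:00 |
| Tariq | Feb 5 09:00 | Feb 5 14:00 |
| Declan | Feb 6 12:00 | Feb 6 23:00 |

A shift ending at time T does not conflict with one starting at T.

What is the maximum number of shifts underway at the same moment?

3

Sort all start/end points and keep a running count:
Feb 5 09:00 start Tariq → 1
Feb 5 14:00 end Tariq → 0
Feb 6 06:00 start Felix → 1
Feb 6 07:00 start Dmitri → 2
Feb 6 12:00 end Dmitri → 1
Feb 6 12:00 start Declan → 2
Feb 6 18:00 start Sofia → 3
Feb 6 21:00 end Felix → 2
Feb 6 21:00 start Ravi → 3
Feb 6 23:00 end Declan → 2
Feb 7 01:00 end Ravi → 1
Feb 7 02:00 end Sofia → 0
Feb 7 04:00 start Nadia → 1
Feb 7 12:00 end Nadia → 0
Feb 7 12:00 start Hannah → 1
Feb 7 16:00 end Hannah → 0
Peak is 3, at Feb 6 18:00 (Declan, Felix, Sofia).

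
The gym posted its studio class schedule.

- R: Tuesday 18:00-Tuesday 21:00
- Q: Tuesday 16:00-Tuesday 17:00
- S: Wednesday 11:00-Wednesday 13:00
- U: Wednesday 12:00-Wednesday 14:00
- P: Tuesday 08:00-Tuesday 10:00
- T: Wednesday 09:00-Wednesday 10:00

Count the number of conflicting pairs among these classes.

Check each pair: they overlap iff neither finishes before the other starts.
Sorted by start: P, Q, R, T, S, U.
Q starts after P ends — done with P.
R starts after Q ends — done with Q.
T starts after R ends — done with R.
S starts after T ends — done with T.
U starts before S ends → S and U overlap.
Overlapping pairs: S & U — 1 in total.

1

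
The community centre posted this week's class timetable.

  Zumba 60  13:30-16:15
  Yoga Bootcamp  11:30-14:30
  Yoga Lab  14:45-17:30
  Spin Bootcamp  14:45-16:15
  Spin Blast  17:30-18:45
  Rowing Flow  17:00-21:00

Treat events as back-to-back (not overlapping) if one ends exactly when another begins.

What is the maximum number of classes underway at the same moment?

Sweep the timeline, counting +1 at each start and −1 at each end (ends before starts at a tie):
11:30 start Yoga Bootcamp → 1
13:30 start Zumba 60 → 2
14:30 end Yoga Bootcamp → 1
14:45 start Spin Bootcamp → 2
14:45 start Yoga Lab → 3
16:15 end Spin Bootcamp → 2
16:15 end Zumba 60 → 1
17:00 start Rowing Flow → 2
17:30 end Yoga Lab → 1
17:30 start Spin Blast → 2
18:45 end Spin Blast → 1
21:00 end Rowing Flow → 0
Peak is 3, at 14:45 (Spin Bootcamp, Yoga Lab, Zumba 60).

3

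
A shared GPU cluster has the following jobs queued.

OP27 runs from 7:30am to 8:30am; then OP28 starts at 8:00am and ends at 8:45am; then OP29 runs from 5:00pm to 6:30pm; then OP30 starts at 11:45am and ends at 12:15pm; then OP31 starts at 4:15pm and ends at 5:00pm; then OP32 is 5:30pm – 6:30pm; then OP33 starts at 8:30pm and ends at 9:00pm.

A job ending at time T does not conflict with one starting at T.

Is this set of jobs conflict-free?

Sorted by start: OP27, OP28, OP30, OP31, OP29, OP32, OP33.
OP28 starts before OP27 ends → OP27 and OP28 overlap.
That's a conflict, so the schedule is not conflict-free.

No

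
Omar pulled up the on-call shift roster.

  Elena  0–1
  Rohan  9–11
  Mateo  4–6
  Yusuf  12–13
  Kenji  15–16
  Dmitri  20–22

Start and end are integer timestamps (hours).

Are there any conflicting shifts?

Two intervals overlap when each starts before the other ends.
Sorted by start: Elena, Mateo, Rohan, Yusuf, Kenji, Dmitri.
Mateo starts after Elena ends — done with Elena.
Rohan starts after Mateo ends — done with Mateo.
Yusuf starts after Rohan ends — done with Rohan.
Kenji starts after Yusuf ends — done with Yusuf.
Dmitri starts after Kenji ends.
Every pair is clear; the schedule has no overlaps.

No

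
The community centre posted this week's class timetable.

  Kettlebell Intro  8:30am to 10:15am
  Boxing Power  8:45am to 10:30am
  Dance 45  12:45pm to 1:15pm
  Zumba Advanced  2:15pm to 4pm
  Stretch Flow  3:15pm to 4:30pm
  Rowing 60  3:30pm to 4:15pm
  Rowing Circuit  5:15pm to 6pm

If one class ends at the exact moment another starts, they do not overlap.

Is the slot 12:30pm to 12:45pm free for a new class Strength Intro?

Kettlebell Intro: ends 10:15am at or before Strength Intro starts 12:30pm → clear.
Boxing Power: ends 10:30am at or before Strength Intro starts 12:30pm → clear.
Dance 45: starts 12:45pm at or after Strength Intro ends 12:45pm → clear.
Zumba Advanced: starts 2:15pm at or after Strength Intro ends 12:45pm → clear.
Stretch Flow: starts 3:15pm at or after Strength Intro ends 12:45pm → clear.
Rowing 60: starts 3:30pm at or after Strength Intro ends 12:45pm → clear.
Rowing Circuit: starts 5:15pm at or after Strength Intro ends 12:45pm → clear.

Yes — the slot is free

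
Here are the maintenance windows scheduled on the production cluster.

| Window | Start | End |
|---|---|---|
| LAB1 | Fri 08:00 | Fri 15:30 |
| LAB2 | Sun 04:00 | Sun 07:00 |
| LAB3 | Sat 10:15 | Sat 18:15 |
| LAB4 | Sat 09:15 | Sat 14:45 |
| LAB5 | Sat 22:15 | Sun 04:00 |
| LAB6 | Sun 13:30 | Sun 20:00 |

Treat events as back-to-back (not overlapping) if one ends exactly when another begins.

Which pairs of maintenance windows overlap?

LAB3 & LAB4

Check each pair: they overlap iff neither finishes before the other starts.
Sorted by start: LAB1, LAB4, LAB3, LAB5, LAB2, LAB6.
LAB4 starts after LAB1 ends; LAB1 is clear from here.
LAB3 starts before LAB4 ends → LAB4 and LAB3 overlap.
LAB5 starts after LAB4 ends; LAB4 is clear from here.
LAB5 starts after LAB3 ends; LAB3 is clear from here.
LAB2 starts exactly when LAB5 ends (back-to-back, no overlap); LAB5 is clear from here.
LAB6 starts after LAB2 ends.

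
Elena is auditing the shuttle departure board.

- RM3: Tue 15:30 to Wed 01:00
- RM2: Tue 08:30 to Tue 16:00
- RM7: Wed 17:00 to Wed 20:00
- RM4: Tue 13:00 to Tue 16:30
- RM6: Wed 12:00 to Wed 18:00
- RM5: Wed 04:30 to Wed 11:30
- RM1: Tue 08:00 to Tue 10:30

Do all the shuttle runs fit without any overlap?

Sorted by start: RM1, RM2, RM4, RM3, RM5, RM6, RM7.
RM2 starts before RM1 ends → RM1 and RM2 overlap.
That's a conflict, so the schedule is not conflict-free.

No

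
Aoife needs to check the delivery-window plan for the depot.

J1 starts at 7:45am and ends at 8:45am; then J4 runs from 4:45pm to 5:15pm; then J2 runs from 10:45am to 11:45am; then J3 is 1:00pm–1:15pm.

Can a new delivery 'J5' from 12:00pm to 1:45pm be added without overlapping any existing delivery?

J1: ends 8:45am at or before J5 starts 12:00pm → clear.
J2: ends 11:45am at or before J5 starts 12:00pm → clear.
J3: starts 1:00pm before J5 ends 1:45pm, and ends 1:15pm after J5 starts 12:00pm → overlap.
J4: starts 4:45pm at or after J5 ends 1:45pm → clear.
J5 overlaps J3.

No — it overlaps J3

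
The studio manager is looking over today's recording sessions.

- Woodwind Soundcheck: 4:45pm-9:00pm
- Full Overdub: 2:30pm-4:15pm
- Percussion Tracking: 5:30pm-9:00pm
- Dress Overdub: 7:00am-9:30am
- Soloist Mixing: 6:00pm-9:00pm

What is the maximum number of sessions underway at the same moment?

3

Sweep the timeline, counting +1 at each start and −1 at each end (ends before starts at a tie):
7:00am start Dress Overdub → 1
9:30am end Dress Overdub → 0
2:30pm start Full Overdub → 1
4:15pm end Full Overdub → 0
4:45pm start Woodwind Soundcheck → 1
5:30pm start Percussion Tracking → 2
6:00pm start Soloist Mixing → 3
9:00pm end Percussion Tracking → 2
9:00pm end Soloist Mixing → 1
9:00pm end Woodwind Soundcheck → 0
Peak is 3, at 6:00pm (Percussion Tracking, Soloist Mixing, Woodwind Soundcheck).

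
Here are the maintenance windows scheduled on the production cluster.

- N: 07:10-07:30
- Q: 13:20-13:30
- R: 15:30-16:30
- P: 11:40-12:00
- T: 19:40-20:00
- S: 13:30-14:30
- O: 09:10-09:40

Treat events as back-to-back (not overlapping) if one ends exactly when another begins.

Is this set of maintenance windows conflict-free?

Yes

Two intervals overlap when each starts before the other ends.
Sorted by start: N, O, P, Q, S, R, T.
O starts after N ends, so nothing later overlaps N either.
P starts after O ends, so nothing later overlaps O either.
Q starts after P ends, so nothing later overlaps P either.
S starts exactly when Q ends (back-to-back, no overlap), so nothing later overlaps Q either.
R starts after S ends, so nothing later overlaps S either.
T starts after R ends.
Every pair is clear; the schedule has no overlaps.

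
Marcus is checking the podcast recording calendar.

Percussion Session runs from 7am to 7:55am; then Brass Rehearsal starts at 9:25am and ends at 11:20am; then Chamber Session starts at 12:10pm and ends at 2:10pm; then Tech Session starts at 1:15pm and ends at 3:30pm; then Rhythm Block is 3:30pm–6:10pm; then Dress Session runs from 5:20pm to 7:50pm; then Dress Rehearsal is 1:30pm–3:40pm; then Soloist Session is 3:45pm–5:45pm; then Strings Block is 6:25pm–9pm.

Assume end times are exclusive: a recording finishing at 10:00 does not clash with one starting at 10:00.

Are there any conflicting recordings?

Yes

Sorted by start: Percussion Session, Brass Rehearsal, Chamber Session, Tech Session, Dress Rehearsal, Rhythm Block, Soloist Session, Dress Session, Strings Block.
Brass Rehearsal starts after Percussion Session ends; Percussion Session is clear from here.
Chamber Session starts after Brass Rehearsal ends; Brass Rehearsal is clear from here.
Tech Session starts before Chamber Session ends → Chamber Session and Tech Session overlap.
That's a conflict, so the schedule is not conflict-free.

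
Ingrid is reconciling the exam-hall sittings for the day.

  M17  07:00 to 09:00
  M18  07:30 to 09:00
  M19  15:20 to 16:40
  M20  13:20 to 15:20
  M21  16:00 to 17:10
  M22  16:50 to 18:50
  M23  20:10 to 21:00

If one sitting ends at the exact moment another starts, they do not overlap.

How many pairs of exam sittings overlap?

Sorted by start: M17, M18, M20, M19, M21, M22, M23.
M18 starts before M17 ends → M17 and M18 overlap.
M20 starts after M17 ends; M17 is clear from here.
M20 starts after M18 ends; M18 is clear from here.
M19 starts exactly when M20 ends (back-to-back, no overlap); M20 is clear from here.
M21 starts before M19 ends → M19 and M21 overlap.
M22 starts after M19 ends; M19 is clear from here.
M22 starts before M21 ends → M21 and M22 overlap.
M23 starts after M21 ends.
M23 starts after M22 ends.
Overlapping pairs: M17 & M18, M19 & M21, M21 & M22 — 3 in total.

3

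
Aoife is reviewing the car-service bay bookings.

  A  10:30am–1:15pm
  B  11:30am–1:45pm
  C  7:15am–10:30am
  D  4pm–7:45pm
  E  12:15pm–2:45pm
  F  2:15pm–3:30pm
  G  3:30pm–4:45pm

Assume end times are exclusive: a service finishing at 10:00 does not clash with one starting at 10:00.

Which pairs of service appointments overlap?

A & B, A & E, B & E, D & G, E & F

Two intervals overlap when each starts before the other ends.
Sorted by start: C, A, B, E, F, G, D.
A starts exactly when C ends (back-to-back, no overlap); C is clear from here.
B starts before A ends → A and B overlap.
E starts before A ends → A and E overlap.
F starts after A ends; A is clear from here.
E starts before B ends → B and E overlap.
F starts after B ends; B is clear from here.
F starts before E ends → E and F overlap.
G starts after E ends; E is clear from here.
G starts exactly when F ends (back-to-back, no overlap); F is clear from here.
D starts before G ends → G and D overlap.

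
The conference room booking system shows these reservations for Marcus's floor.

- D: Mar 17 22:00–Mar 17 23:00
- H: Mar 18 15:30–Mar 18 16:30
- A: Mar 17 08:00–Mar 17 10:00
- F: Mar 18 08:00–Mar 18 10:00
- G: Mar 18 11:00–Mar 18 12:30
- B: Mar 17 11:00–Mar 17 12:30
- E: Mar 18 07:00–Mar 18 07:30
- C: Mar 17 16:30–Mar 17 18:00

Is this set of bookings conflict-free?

Yes

Sorted by start: A, B, C, D, E, F, G, H.
B starts after A ends, so nothing later overlaps A either.
C starts after B ends, so nothing later overlaps B either.
D starts after C ends, so nothing later overlaps C either.
E starts after D ends, so nothing later overlaps D either.
F starts after E ends, so nothing later overlaps E either.
G starts after F ends, so nothing later overlaps F either.
H starts after G ends.
Every pair is clear; the schedule has no overlaps.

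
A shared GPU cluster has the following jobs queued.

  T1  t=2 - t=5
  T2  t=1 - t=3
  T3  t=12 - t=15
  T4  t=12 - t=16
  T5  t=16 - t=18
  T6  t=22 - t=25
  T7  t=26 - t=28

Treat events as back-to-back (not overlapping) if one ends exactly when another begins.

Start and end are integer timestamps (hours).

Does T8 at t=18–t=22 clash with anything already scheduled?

No — it doesn't clash with anything

T2: ends t=3 at or before T8 starts t=18 → clear.
T1: ends t=5 at or before T8 starts t=18 → clear.
T3: ends t=15 at or before T8 starts t=18 → clear.
T4: ends t=16 at or before T8 starts t=18 → clear.
T5: ends t=18 at or before T8 starts t=18 → clear.
T6: starts t=22 at or after T8 ends t=22 → clear.
T7: starts t=26 at or after T8 ends t=22 → clear.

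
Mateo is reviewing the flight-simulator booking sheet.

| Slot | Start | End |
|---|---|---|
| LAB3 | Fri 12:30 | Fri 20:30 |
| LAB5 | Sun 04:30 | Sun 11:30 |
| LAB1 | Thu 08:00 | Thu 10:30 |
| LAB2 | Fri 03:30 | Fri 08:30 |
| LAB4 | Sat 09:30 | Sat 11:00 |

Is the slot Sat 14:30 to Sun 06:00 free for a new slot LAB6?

No — it overlaps LAB5

LAB1: ends Thu 10:30 at or before LAB6 starts Sat 14:30 → clear.
LAB2: ends Fri 08:30 at or before LAB6 starts Sat 14:30 → clear.
LAB3: ends Fri 20:30 at or before LAB6 starts Sat 14:30 → clear.
LAB4: ends Sat 11:00 at or before LAB6 starts Sat 14:30 → clear.
LAB5: starts Sun 04:30 before LAB6 ends Sun 06:00, and ends Sun 11:30 after LAB6 starts Sat 14:30 → overlap.
LAB6 overlaps LAB5.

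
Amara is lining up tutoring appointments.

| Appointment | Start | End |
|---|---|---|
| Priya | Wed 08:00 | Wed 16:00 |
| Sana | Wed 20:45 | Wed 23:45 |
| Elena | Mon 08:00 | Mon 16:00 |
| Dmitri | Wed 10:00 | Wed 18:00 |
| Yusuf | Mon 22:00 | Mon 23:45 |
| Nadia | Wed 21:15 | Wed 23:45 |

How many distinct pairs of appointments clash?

2

Two intervals overlap when each starts before the other ends.
Sorted by start: Elena, Yusuf, Priya, Dmitri, Sana, Nadia.
Yusuf starts after Elena ends — done with Elena.
Priya starts after Yusuf ends — done with Yusuf.
Dmitri starts before Priya ends → Priya and Dmitri overlap.
Sana starts after Priya ends — done with Priya.
Sana starts after Dmitri ends — done with Dmitri.
Nadia starts before Sana ends → Sana and Nadia overlap.
Overlapping pairs: Dmitri & Priya, Nadia & Sana — 2 in total.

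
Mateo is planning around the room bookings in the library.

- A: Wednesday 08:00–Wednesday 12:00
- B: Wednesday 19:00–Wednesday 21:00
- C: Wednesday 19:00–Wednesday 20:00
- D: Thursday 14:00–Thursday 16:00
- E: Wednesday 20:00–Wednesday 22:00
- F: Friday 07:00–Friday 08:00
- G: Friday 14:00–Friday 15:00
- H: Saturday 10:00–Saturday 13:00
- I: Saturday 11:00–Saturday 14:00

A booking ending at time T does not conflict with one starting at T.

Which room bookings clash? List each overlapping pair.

Sorted by start: A, B, C, E, D, F, G, H, I.
B starts after A ends — done with A.
C starts before B ends → B and C overlap.
E starts before B ends → B and E overlap.
D starts after B ends — done with B.
E starts exactly when C ends (back-to-back, no overlap) — done with C.
D starts after E ends — done with E.
F starts after D ends — done with D.
G starts after F ends — done with F.
H starts after G ends — done with G.
I starts before H ends → H and I overlap.

B & C, B & E, H & I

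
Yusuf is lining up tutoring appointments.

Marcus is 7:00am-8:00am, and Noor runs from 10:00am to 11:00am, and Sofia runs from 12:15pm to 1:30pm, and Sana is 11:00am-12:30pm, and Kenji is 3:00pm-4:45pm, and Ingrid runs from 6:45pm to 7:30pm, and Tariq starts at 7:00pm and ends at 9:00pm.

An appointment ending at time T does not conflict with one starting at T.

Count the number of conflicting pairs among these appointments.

Sorted by start: Marcus, Noor, Sana, Sofia, Kenji, Ingrid, Tariq.
Noor starts after Marcus ends, so nothing later overlaps Marcus either.
Sana starts exactly when Noor ends (back-to-back, no overlap), so nothing later overlaps Noor either.
Sofia starts before Sana ends → Sana and Sofia overlap.
Kenji starts after Sana ends, so nothing later overlaps Sana either.
Kenji starts after Sofia ends, so nothing later overlaps Sofia either.
Ingrid starts after Kenji ends, so nothing later overlaps Kenji either.
Tariq starts before Ingrid ends → Ingrid and Tariq overlap.
Overlapping pairs: Ingrid & Tariq, Sana & Sofia — 2 in total.

2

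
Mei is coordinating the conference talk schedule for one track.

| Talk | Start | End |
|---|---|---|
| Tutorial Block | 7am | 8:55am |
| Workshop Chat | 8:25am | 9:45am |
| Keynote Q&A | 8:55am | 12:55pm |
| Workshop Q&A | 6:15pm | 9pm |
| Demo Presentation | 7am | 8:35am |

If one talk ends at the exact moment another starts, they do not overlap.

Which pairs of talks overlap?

Check each pair: they overlap iff neither finishes before the other starts.
Sorted by start: Tutorial Block, Demo Presentation, Workshop Chat, Keynote Q&A, Workshop Q&A.
Demo Presentation starts before Tutorial Block ends → Tutorial Block and Demo Presentation overlap.
Workshop Chat starts before Tutorial Block ends → Tutorial Block and Workshop Chat overlap.
Keynote Q&A starts exactly when Tutorial Block ends (back-to-back, no overlap), so nothing later overlaps Tutorial Block either.
Workshop Chat starts before Demo Presentation ends → Demo Presentation and Workshop Chat overlap.
Keynote Q&A starts after Demo Presentation ends, so nothing later overlaps Demo Presentation either.
Keynote Q&A starts before Workshop Chat ends → Workshop Chat and Keynote Q&A overlap.
Workshop Q&A starts after Workshop Chat ends.
Workshop Q&A starts after Keynote Q&A ends.

Demo Presentation & Tutorial Block, Demo Presentation & Workshop Chat, Keynote Q&A & Workshop Chat, Tutorial Block & Workshop Chat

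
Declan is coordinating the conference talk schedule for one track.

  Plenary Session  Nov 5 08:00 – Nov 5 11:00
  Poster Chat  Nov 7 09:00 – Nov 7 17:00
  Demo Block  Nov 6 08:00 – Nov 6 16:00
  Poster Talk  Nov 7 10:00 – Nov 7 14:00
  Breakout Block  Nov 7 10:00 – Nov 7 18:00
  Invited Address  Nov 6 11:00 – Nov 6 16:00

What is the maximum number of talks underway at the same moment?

Walk through starts and ends in time order (an end at T is processed before a start at T):
Nov 5 08:00 start Plenary Session → 1
Nov 5 11:00 end Plenary Session → 0
Nov 6 08:00 start Demo Block → 1
Nov 6 11:00 start Invited Address → 2
Nov 6 16:00 end Demo Block → 1
Nov 6 16:00 end Invited Address → 0
Nov 7 09:00 start Poster Chat → 1
Nov 7 10:00 start Breakout Block → 2
Nov 7 10:00 start Poster Talk → 3
Nov 7 14:00 end Poster Talk → 2
Nov 7 17:00 end Poster Chat → 1
Nov 7 18:00 end Breakout Block → 0
Peak is 3, at Nov 7 10:00 (Breakout Block, Poster Chat, Poster Talk).

3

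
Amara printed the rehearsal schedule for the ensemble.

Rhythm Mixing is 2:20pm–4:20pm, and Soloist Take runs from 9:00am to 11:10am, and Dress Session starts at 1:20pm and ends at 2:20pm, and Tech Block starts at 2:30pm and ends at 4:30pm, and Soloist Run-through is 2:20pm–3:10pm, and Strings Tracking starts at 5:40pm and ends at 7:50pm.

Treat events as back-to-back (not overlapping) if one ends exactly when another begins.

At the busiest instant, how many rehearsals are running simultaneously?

Sweep the timeline, counting +1 at each start and −1 at each end (ends before starts at a tie):
9:00am start Soloist Take → 1
11:10am end Soloist Take → 0
1:20pm start Dress Session → 1
2:20pm end Dress Session → 0
2:20pm start Rhythm Mixing → 1
2:20pm start Soloist Run-through → 2
2:30pm start Tech Block → 3
3:10pm end Soloist Run-through → 2
4:20pm end Rhythm Mixing → 1
4:30pm end Tech Block → 0
5:40pm start Strings Tracking → 1
7:50pm end Strings Tracking → 0
Peak is 3, at 2:30pm (Rhythm Mixing, Soloist Run-through, Tech Block).

3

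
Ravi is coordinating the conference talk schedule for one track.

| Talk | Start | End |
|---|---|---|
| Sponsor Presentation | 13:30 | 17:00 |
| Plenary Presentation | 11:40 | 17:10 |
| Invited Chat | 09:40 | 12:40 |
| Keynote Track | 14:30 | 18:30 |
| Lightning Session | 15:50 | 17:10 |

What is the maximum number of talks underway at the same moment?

Sweep the timeline, counting +1 at each start and −1 at each end (ends before starts at a tie):
09:40 start Invited Chat → 1
11:40 start Plenary Presentation → 2
12:40 end Invited Chat → 1
13:30 start Sponsor Presentation → 2
14:30 start Keynote Track → 3
15:50 start Lightning Session → 4
17:00 end Sponsor Presentation → 3
17:10 end Lightning Session → 2
17:10 end Plenary Presentation → 1
18:30 end Keynote Track → 0
Peak is 4, at 15:50 (Keynote Track, Lightning Session, Plenary Presentation, Sponsor Presentation).

4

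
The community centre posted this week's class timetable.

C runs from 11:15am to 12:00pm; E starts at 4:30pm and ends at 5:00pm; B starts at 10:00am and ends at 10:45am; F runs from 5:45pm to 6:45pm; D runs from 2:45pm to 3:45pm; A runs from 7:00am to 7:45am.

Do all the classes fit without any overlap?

Yes

Sorted by start: A, B, C, D, E, F.
B starts after A ends, so A has no further overlaps.
C starts after B ends, so B has no further overlaps.
D starts after C ends, so C has no further overlaps.
E starts after D ends, so D has no further overlaps.
F starts after E ends.
Every pair is clear; the schedule has no overlaps.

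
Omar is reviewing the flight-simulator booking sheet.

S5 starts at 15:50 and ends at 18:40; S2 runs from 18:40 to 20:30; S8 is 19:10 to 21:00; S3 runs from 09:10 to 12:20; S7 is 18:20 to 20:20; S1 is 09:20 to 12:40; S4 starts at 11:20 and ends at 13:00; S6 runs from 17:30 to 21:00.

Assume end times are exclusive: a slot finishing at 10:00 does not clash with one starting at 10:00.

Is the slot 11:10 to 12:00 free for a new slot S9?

No — it overlaps S1, S3, S4

S3: starts 09:10 before S9 ends 12:00, and ends 12:20 after S9 starts 11:10 → overlap.
S1: starts 09:20 before S9 ends 12:00, and ends 12:40 after S9 starts 11:10 → overlap.
S4: starts 11:20 before S9 ends 12:00, and ends 13:00 after S9 starts 11:10 → overlap.
S5: starts 15:50 at or after S9 ends 12:00 → clear.
S6: starts 17:30 at or after S9 ends 12:00 → clear.
S7: starts 18:20 at or after S9 ends 12:00 → clear.
S2: starts 18:40 at or after S9 ends 12:00 → clear.
S8: starts 19:10 at or after S9 ends 12:00 → clear.
S9 overlaps S1, S3, S4.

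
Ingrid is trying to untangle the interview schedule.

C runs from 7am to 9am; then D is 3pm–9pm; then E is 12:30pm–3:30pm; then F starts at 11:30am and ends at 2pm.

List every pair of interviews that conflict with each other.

D & E, E & F

Sorted by start: C, F, E, D.
F starts after C ends; C is clear from here.
E starts before F ends → F and E overlap.
D starts after F ends.
D starts before E ends → E and D overlap.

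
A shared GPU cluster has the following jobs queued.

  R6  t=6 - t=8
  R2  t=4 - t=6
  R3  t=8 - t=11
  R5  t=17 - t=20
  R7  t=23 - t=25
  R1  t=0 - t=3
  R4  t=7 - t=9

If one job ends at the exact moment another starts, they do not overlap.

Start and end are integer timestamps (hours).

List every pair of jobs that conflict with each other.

R3 & R4, R4 & R6

Sorted by start: R1, R2, R6, R4, R3, R5, R7.
R2 starts after R1 ends — done with R1.
R6 starts exactly when R2 ends (back-to-back, no overlap) — done with R2.
R4 starts before R6 ends → R6 and R4 overlap.
R3 starts exactly when R6 ends (back-to-back, no overlap) — done with R6.
R3 starts before R4 ends → R4 and R3 overlap.
R5 starts after R4 ends — done with R4.
R5 starts after R3 ends — done with R3.
R7 starts after R5 ends.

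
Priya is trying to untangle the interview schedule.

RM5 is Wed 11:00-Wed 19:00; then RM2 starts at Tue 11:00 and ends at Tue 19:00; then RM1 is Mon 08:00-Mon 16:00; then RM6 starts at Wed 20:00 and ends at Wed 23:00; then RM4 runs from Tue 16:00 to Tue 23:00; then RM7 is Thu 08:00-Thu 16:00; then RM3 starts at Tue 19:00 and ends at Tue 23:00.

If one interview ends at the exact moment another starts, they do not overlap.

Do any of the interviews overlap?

Yes

Sorted by start: RM1, RM2, RM4, RM3, RM5, RM6, RM7.
RM2 starts after RM1 ends; RM1 is clear from here.
RM4 starts before RM2 ends → RM2 and RM4 overlap.
That's a conflict, so the schedule is not conflict-free.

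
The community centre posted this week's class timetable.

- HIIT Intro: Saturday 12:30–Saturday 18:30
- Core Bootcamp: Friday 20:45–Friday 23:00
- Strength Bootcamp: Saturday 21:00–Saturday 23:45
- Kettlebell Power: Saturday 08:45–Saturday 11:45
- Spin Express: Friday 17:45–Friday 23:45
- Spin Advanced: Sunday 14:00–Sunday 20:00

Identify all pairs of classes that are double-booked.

Sorted by start: Spin Express, Core Bootcamp, Kettlebell Power, HIIT Intro, Strength Bootcamp, Spin Advanced.
Core Bootcamp starts before Spin Express ends → Spin Express and Core Bootcamp overlap.
Kettlebell Power starts after Spin Express ends, so nothing later overlaps Spin Express either.
Kettlebell Power starts after Core Bootcamp ends, so nothing later overlaps Core Bootcamp either.
HIIT Intro starts after Kettlebell Power ends, so nothing later overlaps Kettlebell Power either.
Strength Bootcamp starts after HIIT Intro ends, so nothing later overlaps HIIT Intro either.
Spin Advanced starts after Strength Bootcamp ends.

Core Bootcamp & Spin Express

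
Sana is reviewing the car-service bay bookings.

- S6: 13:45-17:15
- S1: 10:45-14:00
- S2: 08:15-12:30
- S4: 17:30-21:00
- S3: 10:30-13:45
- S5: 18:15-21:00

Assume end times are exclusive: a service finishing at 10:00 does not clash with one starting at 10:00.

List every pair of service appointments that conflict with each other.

Sorted by start: S2, S3, S1, S6, S4, S5.
S3 starts before S2 ends → S2 and S3 overlap.
S1 starts before S2 ends → S2 and S1 overlap.
S6 starts after S2 ends; S2 is clear from here.
S1 starts before S3 ends → S3 and S1 overlap.
S6 starts exactly when S3 ends (back-to-back, no overlap); S3 is clear from here.
S6 starts before S1 ends → S1 and S6 overlap.
S4 starts after S1 ends; S1 is clear from here.
S4 starts after S6 ends; S6 is clear from here.
S5 starts before S4 ends → S4 and S5 overlap.

S1 & S2, S1 & S3, S1 & S6, S2 & S3, S4 & S5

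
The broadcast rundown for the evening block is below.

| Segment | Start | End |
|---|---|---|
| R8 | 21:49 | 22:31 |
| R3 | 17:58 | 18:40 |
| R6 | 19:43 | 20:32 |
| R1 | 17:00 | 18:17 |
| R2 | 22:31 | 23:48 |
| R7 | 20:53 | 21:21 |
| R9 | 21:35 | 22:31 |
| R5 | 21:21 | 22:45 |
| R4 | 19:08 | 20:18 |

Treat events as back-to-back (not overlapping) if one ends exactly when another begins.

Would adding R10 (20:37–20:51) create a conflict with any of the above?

No — it doesn't clash with anything

R1: ends 18:17 at or before R10 starts 20:37 → clear.
R3: ends 18:40 at or before R10 starts 20:37 → clear.
R4: ends 20:18 at or before R10 starts 20:37 → clear.
R6: ends 20:32 at or before R10 starts 20:37 → clear.
R7: starts 20:53 at or after R10 ends 20:51 → clear.
R5: starts 21:21 at or after R10 ends 20:51 → clear.
R9: starts 21:35 at or after R10 ends 20:51 → clear.
R8: starts 21:49 at or after R10 ends 20:51 → clear.
R2: starts 22:31 at or after R10 ends 20:51 → clear.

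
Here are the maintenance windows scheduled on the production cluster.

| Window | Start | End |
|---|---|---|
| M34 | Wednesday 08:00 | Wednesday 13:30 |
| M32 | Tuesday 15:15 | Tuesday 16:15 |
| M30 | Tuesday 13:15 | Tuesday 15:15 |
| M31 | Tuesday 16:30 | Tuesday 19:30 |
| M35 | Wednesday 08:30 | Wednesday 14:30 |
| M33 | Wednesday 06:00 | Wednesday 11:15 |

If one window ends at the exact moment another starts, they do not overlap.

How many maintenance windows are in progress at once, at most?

Walk through starts and ends in time order (an end at T is processed before a start at T):
Tuesday 13:15 start M30 → 1
Tuesday 15:15 end M30 → 0
Tuesday 15:15 start M32 → 1
Tuesday 16:15 end M32 → 0
Tuesday 16:30 start M31 → 1
Tuesday 19:30 end M31 → 0
Wednesday 06:00 start M33 → 1
Wednesday 08:00 start M34 → 2
Wednesday 08:30 start M35 → 3
Wednesday 11:15 end M33 → 2
Wednesday 13:30 end M34 → 1
Wednesday 14:30 end M35 → 0
Peak is 3, at Wednesday 08:30 (M33, M34, M35).

3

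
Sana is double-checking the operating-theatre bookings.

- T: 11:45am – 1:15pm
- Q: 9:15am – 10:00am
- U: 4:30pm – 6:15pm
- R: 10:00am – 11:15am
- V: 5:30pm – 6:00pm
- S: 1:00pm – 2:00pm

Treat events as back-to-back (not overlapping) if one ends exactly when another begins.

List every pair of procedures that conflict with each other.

S & T, U & V

Sorted by start: Q, R, T, S, U, V.
R starts exactly when Q ends (back-to-back, no overlap), so Q has no further overlaps.
T starts after R ends, so R has no further overlaps.
S starts before T ends → T and S overlap.
U starts after T ends, so T has no further overlaps.
U starts after S ends, so S has no further overlaps.
V starts before U ends → U and V overlap.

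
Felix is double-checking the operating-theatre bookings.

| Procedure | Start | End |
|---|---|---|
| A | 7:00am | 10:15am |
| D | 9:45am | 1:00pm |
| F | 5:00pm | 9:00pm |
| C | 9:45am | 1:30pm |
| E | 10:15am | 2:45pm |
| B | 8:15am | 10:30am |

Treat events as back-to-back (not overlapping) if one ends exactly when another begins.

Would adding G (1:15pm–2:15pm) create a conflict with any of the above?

Yes — it overlaps C, E

A: ends 10:15am at or before G starts 1:15pm → clear.
B: ends 10:30am at or before G starts 1:15pm → clear.
C: starts 9:45am before G ends 2:15pm, and ends 1:30pm after G starts 1:15pm → overlap.
D: ends 1:00pm at or before G starts 1:15pm → clear.
E: starts 10:15am before G ends 2:15pm, and ends 2:45pm after G starts 1:15pm → overlap.
F: starts 5:00pm at or after G ends 2:15pm → clear.
G overlaps C, E.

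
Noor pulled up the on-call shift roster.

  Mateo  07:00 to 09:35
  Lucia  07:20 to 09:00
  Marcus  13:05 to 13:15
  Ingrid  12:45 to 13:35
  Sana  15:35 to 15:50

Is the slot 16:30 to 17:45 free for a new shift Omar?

Yes — the slot is free

Mateo: ends 09:35 at or before Omar starts 16:30 → clear.
Lucia: ends 09:00 at or before Omar starts 16:30 → clear.
Ingrid: ends 13:35 at or before Omar starts 16:30 → clear.
Marcus: ends 13:15 at or before Omar starts 16:30 → clear.
Sana: ends 15:50 at or before Omar starts 16:30 → clear.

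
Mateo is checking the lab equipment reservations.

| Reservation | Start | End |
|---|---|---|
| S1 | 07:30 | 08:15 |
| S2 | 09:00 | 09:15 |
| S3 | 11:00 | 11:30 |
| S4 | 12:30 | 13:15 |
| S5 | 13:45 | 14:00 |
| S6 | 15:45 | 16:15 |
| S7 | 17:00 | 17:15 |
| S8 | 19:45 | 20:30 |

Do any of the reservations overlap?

No

Sorted by start: S1, S2, S3, S4, S5, S6, S7, S8.
S2 starts after S1 ends; S1 is clear from here.
S3 starts after S2 ends; S2 is clear from here.
S4 starts after S3 ends; S3 is clear from here.
S5 starts after S4 ends; S4 is clear from here.
S6 starts after S5 ends; S5 is clear from here.
S7 starts after S6 ends; S6 is clear from here.
S8 starts after S7 ends.
Every pair is clear; the schedule has no overlaps.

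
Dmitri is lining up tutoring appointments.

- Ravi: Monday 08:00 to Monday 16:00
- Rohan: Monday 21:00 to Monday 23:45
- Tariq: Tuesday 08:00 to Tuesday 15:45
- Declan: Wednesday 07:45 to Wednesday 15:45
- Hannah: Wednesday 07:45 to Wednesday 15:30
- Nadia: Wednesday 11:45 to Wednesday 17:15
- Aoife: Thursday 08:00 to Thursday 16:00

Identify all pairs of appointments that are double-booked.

Declan & Hannah, Declan & Nadia, Hannah & Nadia

Sorted by start: Ravi, Rohan, Tariq, Declan, Hannah, Nadia, Aoife.
Rohan starts after Ravi ends — done with Ravi.
Tariq starts after Rohan ends — done with Rohan.
Declan starts after Tariq ends — done with Tariq.
Hannah starts before Declan ends → Declan and Hannah overlap.
Nadia starts before Declan ends → Declan and Nadia overlap.
Aoife starts after Declan ends.
Nadia starts before Hannah ends → Hannah and Nadia overlap.
Aoife starts after Hannah ends.
Aoife starts after Nadia ends.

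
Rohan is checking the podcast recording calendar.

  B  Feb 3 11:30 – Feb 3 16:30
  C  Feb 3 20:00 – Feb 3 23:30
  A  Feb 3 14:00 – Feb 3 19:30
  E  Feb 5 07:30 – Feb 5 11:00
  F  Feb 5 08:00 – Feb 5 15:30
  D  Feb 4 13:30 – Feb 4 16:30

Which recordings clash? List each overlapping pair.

A & B, E & F

Sorted by start: B, A, C, D, E, F.
A starts before B ends → B and A overlap.
C starts after B ends, so B has no further overlaps.
C starts after A ends, so A has no further overlaps.
D starts after C ends, so C has no further overlaps.
E starts after D ends, so D has no further overlaps.
F starts before E ends → E and F overlap.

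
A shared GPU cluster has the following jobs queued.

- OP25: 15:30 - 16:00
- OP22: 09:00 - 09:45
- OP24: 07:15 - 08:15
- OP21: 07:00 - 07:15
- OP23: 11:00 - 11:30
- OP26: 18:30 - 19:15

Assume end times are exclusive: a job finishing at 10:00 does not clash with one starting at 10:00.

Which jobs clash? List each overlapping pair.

Sorted by start: OP21, OP24, OP22, OP23, OP25, OP26.
OP24 starts exactly when OP21 ends (back-to-back, no overlap) — done with OP21.
OP22 starts after OP24 ends — done with OP24.
OP23 starts after OP22 ends — done with OP22.
OP25 starts after OP23 ends — done with OP23.
OP26 starts after OP25 ends.

no conflicts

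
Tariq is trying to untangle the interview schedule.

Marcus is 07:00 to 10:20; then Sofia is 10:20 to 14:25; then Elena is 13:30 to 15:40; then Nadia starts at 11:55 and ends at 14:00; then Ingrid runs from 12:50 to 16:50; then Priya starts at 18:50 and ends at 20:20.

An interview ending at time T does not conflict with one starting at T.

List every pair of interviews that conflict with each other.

Elena & Ingrid, Elena & Nadia, Elena & Sofia, Ingrid & Nadia, Ingrid & Sofia, Nadia & Sofia

Two intervals overlap when each starts before the other ends.
Sorted by start: Marcus, Sofia, Nadia, Ingrid, Elena, Priya.
Sofia starts exactly when Marcus ends (back-to-back, no overlap) — done with Marcus.
Nadia starts before Sofia ends → Sofia and Nadia overlap.
Ingrid starts before Sofia ends → Sofia and Ingrid overlap.
Elena starts before Sofia ends → Sofia and Elena overlap.
Priya starts after Sofia ends.
Ingrid starts before Nadia ends → Nadia and Ingrid overlap.
Elena starts before Nadia ends → Nadia and Elena overlap.
Priya starts after Nadia ends.
Elena starts before Ingrid ends → Ingrid and Elena overlap.
Priya starts after Ingrid ends.
Priya starts after Elena ends.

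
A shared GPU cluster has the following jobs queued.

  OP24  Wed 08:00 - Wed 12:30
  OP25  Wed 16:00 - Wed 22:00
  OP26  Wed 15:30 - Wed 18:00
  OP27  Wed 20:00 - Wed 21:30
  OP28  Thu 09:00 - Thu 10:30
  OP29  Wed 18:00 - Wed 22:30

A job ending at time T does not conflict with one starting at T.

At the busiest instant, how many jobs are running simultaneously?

3

Sweep the timeline, counting +1 at each start and −1 at each end (ends before starts at a tie):
Wed 08:00 start OP24 → 1
Wed 12:30 end OP24 → 0
Wed 15:30 start OP26 → 1
Wed 16:00 start OP25 → 2
Wed 18:00 end OP26 → 1
Wed 18:00 start OP29 → 2
Wed 20:00 start OP27 → 3
Wed 21:30 end OP27 → 2
Wed 22:00 end OP25 → 1
Wed 22:30 end OP29 → 0
Thu 09:00 start OP28 → 1
Thu 10:30 end OP28 → 0
Peak is 3, at Wed 20:00 (OP25, OP27, OP29).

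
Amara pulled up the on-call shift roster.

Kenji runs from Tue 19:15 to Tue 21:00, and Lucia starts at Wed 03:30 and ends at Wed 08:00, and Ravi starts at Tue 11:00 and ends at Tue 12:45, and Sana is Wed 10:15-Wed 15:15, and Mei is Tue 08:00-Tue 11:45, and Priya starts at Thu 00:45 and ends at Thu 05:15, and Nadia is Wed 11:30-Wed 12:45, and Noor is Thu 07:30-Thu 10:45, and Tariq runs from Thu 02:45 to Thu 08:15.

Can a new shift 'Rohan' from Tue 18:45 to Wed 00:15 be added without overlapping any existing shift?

Mei: ends Tue 11:45 at or before Rohan starts Tue 18:45 → clear.
Ravi: ends Tue 12:45 at or before Rohan starts Tue 18:45 → clear.
Kenji: starts Tue 19:15 before Rohan ends Wed 00:15, and ends Tue 21:00 after Rohan starts Tue 18:45 → overlap.
Lucia: starts Wed 03:30 at or after Rohan ends Wed 00:15 → clear.
Sana: starts Wed 10:15 at or after Rohan ends Wed 00:15 → clear.
Nadia: starts Wed 11:30 at or after Rohan ends Wed 00:15 → clear.
Priya: starts Thu 00:45 at or after Rohan ends Wed 00:15 → clear.
Tariq: starts Thu 02:45 at or after Rohan ends Wed 00:15 → clear.
Noor: starts Thu 07:30 at or after Rohan ends Wed 00:15 → clear.
Rohan overlaps Kenji.

No — it overlaps Kenji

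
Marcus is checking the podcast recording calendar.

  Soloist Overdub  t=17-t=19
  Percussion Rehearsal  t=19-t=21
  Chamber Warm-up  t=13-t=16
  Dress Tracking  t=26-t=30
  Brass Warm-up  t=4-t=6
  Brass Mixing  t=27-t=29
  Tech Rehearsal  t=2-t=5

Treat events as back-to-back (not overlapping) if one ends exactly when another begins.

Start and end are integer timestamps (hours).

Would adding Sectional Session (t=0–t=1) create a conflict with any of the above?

No — it doesn't clash with anything

Tech Rehearsal: starts t=2 at or after Sectional Session ends t=1 → clear.
Brass Warm-up: starts t=4 at or after Sectional Session ends t=1 → clear.
Chamber Warm-up: starts t=13 at or after Sectional Session ends t=1 → clear.
Soloist Overdub: starts t=17 at or after Sectional Session ends t=1 → clear.
Percussion Rehearsal: starts t=19 at or after Sectional Session ends t=1 → clear.
Dress Tracking: starts t=26 at or after Sectional Session ends t=1 → clear.
Brass Mixing: starts t=27 at or after Sectional Session ends t=1 → clear.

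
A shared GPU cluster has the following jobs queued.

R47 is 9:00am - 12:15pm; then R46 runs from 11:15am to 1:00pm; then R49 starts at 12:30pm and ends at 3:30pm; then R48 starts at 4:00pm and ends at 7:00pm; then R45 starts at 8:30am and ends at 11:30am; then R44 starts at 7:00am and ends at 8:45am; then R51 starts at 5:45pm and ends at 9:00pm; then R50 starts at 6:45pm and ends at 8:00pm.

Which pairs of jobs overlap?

Two intervals overlap when each starts before the other ends.
Sorted by start: R44, R45, R47, R46, R49, R48, R51, R50.
R45 starts before R44 ends → R44 and R45 overlap.
R47 starts after R44 ends, so nothing later overlaps R44 either.
R47 starts before R45 ends → R45 and R47 overlap.
R46 starts before R45 ends → R45 and R46 overlap.
R49 starts after R45 ends, so nothing later overlaps R45 either.
R46 starts before R47 ends → R47 and R46 overlap.
R49 starts after R47 ends, so nothing later overlaps R47 either.
R49 starts before R46 ends → R46 and R49 overlap.
R48 starts after R46 ends, so nothing later overlaps R46 either.
R48 starts after R49 ends, so nothing later overlaps R49 either.
R51 starts before R48 ends → R48 and R51 overlap.
R50 starts before R48 ends → R48 and R50 overlap.
R50 starts before R51 ends → R51 and R50 overlap.

R44 & R45, R45 & R46, R45 & R47, R46 & R47, R46 & R49, R48 & R50, R48 & R51, R50 & R51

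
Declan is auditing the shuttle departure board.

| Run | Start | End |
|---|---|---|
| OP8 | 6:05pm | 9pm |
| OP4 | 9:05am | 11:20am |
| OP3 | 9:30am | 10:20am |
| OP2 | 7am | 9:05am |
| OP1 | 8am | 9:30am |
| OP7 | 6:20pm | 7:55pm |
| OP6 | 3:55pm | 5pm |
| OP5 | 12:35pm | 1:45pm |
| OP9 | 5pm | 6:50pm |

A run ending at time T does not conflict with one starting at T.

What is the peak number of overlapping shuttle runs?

Walk through starts and ends in time order (an end at T is processed before a start at T):
7am start OP2 → 1
8am start OP1 → 2
9:05am end OP2 → 1
9:05am start OP4 → 2
9:30am end OP1 → 1
9:30am start OP3 → 2
10:20am end OP3 → 1
11:20am end OP4 → 0
12:35pm start OP5 → 1
1:45pm end OP5 → 0
3:55pm start OP6 → 1
5pm end OP6 → 0
5pm start OP9 → 1
6:05pm start OP8 → 2
6:20pm start OP7 → 3
6:50pm end OP9 → 2
7:55pm end OP7 → 1
9pm end OP8 → 0
Peak is 3, at 6:20pm (OP7, OP8, OP9).

3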